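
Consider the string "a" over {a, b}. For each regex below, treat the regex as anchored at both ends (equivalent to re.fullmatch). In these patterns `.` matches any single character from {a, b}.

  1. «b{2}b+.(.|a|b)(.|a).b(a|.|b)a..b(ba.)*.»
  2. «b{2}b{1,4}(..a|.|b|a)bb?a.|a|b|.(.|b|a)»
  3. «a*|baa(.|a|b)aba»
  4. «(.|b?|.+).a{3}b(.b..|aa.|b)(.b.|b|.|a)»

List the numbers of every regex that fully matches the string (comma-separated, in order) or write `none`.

1 → no match — must start with "b"
2 → match
3 → match
4 → no match

2, 3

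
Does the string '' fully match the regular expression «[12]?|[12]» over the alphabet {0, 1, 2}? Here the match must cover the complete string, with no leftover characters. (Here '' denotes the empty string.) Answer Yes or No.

Yes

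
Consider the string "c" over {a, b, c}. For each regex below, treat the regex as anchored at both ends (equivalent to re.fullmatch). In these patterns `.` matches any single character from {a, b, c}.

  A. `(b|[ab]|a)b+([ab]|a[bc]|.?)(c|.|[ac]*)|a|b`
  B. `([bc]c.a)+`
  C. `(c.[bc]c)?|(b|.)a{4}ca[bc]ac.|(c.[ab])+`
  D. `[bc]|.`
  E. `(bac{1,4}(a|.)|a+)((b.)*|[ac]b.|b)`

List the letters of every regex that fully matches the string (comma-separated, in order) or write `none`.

D

A → no match
B → no match — must end with "a"
C → no match
D → match
E → no match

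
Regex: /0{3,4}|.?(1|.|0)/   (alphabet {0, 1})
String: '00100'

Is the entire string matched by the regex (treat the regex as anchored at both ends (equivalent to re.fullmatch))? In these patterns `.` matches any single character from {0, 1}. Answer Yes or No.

No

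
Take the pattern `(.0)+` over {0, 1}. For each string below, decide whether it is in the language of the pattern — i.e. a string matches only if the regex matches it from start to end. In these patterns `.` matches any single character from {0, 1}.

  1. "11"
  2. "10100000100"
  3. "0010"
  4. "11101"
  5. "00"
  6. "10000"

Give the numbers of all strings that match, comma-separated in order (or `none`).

3, 5

1 → no match — must end with "0"
2 → no match
3 → match
4 → no match — must end with "0"
5 → match
6 → no match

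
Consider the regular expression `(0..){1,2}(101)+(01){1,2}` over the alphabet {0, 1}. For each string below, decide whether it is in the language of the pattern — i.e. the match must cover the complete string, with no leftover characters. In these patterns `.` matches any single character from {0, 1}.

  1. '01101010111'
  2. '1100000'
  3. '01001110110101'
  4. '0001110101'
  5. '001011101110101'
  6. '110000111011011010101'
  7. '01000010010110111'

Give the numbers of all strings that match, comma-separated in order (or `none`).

1 → no match — must end with '01'
2 → no match — must start with '0'
3 → match
4 → no match
5 → no match
6 → no match — must start with '0'
7 → no match — must end with '01'

3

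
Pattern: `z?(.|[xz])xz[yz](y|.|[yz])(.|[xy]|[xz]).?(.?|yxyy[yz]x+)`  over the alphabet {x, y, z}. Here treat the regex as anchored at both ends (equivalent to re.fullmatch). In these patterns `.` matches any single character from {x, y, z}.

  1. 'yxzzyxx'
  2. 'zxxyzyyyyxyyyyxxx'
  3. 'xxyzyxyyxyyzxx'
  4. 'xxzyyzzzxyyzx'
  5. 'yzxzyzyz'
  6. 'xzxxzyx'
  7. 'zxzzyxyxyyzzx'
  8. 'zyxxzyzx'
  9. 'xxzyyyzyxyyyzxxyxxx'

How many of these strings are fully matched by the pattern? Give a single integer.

1 → match
2 → no match
3 → no match
4 → no match
5 → no match
6 → no match
7 → no match
8 → no match
9 → no match
Total matched: 1

1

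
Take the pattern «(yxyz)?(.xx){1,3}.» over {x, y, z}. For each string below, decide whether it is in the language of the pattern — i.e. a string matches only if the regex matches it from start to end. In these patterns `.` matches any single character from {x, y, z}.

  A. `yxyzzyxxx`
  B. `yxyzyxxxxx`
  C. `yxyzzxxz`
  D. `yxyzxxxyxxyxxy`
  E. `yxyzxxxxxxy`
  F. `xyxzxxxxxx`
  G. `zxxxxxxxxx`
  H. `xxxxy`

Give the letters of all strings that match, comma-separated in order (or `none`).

A. `yxyzzyxxx` → no match
B. `yxyzyxxxxx` → no match
C. `yxyzzxxz` → match
D → match
E. `yxyzxxxxxxy` → match
F. `xyxzxxxxxx` → no match
G. `zxxxxxxxxx` → match
H. `xxxxy` → no match

C, D, E, G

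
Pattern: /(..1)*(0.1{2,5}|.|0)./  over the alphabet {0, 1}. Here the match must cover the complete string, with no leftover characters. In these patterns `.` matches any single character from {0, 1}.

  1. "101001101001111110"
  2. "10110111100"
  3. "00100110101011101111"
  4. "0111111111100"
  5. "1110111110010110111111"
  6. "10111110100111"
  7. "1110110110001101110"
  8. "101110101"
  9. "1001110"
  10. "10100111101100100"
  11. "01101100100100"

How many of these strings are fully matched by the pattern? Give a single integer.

1 → no match
2 → match
3 → no match
4 → no match
5 → match
6 → match
7 → no match
8 → no match
9 → no match
10 → match
11 → match
Total matched: 5

5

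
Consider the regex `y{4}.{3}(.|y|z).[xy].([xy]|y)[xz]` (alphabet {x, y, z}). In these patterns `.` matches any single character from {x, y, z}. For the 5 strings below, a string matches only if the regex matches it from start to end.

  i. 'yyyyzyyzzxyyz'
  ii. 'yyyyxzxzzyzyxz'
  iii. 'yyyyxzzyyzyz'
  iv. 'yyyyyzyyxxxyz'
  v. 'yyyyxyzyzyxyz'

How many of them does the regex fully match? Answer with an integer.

i → match
ii → no match
iii → no match
iv → match
v → match
Total matched: 3

3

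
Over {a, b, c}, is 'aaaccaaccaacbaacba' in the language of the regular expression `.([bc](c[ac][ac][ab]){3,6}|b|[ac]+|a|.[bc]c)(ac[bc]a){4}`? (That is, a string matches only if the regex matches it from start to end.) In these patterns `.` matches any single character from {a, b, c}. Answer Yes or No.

Yes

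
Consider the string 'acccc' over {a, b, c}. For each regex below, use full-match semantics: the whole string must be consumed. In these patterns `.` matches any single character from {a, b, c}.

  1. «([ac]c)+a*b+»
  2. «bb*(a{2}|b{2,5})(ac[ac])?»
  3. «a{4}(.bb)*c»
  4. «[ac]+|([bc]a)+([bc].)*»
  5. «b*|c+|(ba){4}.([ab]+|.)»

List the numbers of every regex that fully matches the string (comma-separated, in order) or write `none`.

1 → no match — must end with 'b'
2 → no match — must start with 'b'
3 → no match
4 → match
5 → no match

4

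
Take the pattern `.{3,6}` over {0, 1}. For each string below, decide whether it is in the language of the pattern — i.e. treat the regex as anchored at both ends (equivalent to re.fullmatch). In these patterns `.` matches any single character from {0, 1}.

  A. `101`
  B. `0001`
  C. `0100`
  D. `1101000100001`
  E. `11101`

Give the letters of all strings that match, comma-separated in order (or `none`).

A, B, C, E

A → match
B → match
C → match
D → no match
E → match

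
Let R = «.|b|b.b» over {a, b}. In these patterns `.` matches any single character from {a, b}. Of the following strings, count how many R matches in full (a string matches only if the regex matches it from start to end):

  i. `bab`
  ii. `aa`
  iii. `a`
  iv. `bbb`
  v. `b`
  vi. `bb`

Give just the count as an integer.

4

i → match
ii → no match
iii → match
iv → match
v → match
vi → no match
Total matched: 4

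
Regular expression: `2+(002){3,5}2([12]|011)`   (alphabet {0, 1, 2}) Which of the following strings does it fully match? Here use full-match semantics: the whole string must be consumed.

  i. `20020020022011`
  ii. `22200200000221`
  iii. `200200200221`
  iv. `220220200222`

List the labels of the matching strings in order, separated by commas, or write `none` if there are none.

i → match
ii → no match
iii → match
iv → no match

i, iii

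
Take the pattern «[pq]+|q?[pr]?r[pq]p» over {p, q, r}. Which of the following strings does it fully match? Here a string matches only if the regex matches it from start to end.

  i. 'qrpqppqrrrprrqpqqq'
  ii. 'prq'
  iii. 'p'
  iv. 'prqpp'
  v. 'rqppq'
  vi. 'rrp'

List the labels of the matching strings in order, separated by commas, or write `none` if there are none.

i → no match
ii → no match
iii → match
iv → no match
v → no match
vi → no match

iii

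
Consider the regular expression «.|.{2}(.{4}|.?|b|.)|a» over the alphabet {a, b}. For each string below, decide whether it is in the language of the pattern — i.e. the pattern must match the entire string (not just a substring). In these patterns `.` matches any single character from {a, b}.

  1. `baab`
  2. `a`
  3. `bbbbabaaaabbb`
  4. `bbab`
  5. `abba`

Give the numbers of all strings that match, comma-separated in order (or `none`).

1. `baab` → no match
2. `a` → match
3 → no match
4. `bbab` → no match
5. `abba` → no match

2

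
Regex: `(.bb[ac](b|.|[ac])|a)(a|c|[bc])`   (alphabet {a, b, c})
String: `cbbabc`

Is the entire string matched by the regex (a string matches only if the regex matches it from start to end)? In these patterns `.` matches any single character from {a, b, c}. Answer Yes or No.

Yes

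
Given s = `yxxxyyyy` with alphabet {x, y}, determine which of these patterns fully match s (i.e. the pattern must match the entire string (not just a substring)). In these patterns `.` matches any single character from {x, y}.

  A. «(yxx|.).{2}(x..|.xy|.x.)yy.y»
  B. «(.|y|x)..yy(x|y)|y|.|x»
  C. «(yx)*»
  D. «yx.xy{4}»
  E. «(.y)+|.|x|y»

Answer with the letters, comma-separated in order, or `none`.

A → no match
B → no match
C → no match
D → match
E → no match

D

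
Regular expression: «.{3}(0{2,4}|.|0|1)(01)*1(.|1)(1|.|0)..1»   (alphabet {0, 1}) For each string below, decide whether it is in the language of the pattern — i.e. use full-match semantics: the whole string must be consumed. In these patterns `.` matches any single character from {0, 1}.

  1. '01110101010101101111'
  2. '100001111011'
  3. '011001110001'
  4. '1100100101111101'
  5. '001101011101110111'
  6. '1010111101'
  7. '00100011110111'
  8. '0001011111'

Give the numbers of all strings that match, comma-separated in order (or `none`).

1 → match
2 → match
3 → match
4 → no match
5 → no match
6 → match
7 → no match
8 → no match

1, 2, 3, 6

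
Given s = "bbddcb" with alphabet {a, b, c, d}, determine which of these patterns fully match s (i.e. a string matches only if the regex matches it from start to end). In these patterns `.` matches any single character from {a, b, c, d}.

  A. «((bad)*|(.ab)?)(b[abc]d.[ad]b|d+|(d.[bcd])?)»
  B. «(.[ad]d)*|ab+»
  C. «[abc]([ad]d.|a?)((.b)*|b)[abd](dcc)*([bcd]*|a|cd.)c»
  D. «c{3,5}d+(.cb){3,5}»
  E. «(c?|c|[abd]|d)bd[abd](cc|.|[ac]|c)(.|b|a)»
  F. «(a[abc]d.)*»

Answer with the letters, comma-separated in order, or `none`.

E

A → no match
B → no match
C → no match — must end with "c"
D → no match — must start with "c"
E → match
F → no match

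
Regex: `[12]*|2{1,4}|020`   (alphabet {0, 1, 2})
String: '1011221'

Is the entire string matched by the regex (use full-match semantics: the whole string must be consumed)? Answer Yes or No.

No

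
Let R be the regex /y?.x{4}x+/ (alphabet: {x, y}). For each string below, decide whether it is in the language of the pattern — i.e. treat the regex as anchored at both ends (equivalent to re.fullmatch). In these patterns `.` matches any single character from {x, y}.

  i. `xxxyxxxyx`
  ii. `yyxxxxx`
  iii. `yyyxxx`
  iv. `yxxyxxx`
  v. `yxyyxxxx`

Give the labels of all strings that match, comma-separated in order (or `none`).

ii

i → no match
ii → match
iii → no match
iv → no match
v → no match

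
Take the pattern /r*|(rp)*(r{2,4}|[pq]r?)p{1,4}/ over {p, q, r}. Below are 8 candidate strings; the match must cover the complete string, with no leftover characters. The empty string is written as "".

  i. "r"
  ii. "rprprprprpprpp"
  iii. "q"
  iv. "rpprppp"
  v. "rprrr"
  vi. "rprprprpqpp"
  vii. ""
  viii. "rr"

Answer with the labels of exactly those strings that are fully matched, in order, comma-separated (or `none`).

i, ii, iv, vi, vii, viii

i → match
ii → match
iii → no match
iv → match
v → no match
vi → match
vii → match
viii → match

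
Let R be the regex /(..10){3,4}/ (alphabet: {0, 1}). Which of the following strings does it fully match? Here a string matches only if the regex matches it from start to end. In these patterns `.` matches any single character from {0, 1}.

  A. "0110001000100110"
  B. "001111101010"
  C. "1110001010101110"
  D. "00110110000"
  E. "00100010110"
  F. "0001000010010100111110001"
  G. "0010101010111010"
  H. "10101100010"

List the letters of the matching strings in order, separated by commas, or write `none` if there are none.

A, C

A → match
B → no match
C → match
D → no match — must end with "10"
E → no match
F → no match — must end with "10"
G → no match
H → no match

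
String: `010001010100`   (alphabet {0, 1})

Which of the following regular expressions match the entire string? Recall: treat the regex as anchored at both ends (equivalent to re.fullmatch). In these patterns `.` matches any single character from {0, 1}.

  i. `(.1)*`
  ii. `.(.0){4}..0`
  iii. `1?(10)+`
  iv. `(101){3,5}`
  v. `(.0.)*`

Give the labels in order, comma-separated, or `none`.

i → no match
ii → match
iii → no match — must end with `10`
iv → no match — must start with `101`
v → no match

ii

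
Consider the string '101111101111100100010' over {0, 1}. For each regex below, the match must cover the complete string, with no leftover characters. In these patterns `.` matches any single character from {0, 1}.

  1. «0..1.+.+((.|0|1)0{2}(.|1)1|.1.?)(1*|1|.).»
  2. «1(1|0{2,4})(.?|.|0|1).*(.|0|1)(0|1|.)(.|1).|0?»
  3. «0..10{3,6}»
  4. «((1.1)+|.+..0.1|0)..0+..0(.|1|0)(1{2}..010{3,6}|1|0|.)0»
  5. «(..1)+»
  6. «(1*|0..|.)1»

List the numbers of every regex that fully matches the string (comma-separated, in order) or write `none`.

4

1 → no match — must start with '0'
2 → no match
3 → no match — must start with '0'
4 → match
5 → no match — must end with '1'
6 → no match — must end with '1'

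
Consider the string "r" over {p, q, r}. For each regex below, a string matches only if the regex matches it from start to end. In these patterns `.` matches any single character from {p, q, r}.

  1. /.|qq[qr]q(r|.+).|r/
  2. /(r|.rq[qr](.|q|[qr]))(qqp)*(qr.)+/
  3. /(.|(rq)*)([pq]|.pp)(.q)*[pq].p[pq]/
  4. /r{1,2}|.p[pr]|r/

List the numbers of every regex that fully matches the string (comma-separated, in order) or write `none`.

1, 4

1 → match
2 → no match
3 → no match
4 → match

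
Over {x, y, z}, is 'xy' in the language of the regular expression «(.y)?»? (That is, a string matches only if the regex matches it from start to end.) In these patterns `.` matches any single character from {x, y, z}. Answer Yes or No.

Yes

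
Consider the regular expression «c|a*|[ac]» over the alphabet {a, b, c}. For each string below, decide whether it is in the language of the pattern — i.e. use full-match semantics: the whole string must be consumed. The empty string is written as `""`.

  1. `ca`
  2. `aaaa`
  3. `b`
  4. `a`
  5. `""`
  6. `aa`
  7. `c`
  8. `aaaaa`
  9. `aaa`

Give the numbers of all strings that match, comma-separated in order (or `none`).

1 → no match
2 → match
3 → no match
4 → match
5 → match
6 → match
7 → match
8 → match
9 → match

2, 4, 5, 6, 7, 8, 9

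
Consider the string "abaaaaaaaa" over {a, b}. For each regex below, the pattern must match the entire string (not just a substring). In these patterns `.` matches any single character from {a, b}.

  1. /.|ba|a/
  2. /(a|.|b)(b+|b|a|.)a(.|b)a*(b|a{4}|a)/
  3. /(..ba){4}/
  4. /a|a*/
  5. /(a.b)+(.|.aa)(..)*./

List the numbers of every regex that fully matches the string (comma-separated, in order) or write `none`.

1 → no match
2 → match
3 → no match — must end with "ba"
4 → no match
5 → no match

2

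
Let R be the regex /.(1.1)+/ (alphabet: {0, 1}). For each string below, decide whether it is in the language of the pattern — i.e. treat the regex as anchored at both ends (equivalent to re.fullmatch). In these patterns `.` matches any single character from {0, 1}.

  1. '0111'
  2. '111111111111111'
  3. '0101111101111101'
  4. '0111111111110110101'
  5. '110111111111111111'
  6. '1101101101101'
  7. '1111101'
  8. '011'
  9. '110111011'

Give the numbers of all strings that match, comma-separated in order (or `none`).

1 → match
2 → no match
3 → match
4 → no match
5 → no match
6 → match
7 → match
8 → no match
9 → no match

1, 3, 6, 7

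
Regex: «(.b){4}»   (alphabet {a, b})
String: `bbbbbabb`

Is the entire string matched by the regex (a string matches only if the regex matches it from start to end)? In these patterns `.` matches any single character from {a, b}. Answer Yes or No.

No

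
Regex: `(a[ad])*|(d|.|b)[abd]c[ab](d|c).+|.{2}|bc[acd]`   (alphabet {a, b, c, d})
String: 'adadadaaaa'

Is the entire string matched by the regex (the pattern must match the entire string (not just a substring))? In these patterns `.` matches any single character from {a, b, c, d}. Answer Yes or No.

Yes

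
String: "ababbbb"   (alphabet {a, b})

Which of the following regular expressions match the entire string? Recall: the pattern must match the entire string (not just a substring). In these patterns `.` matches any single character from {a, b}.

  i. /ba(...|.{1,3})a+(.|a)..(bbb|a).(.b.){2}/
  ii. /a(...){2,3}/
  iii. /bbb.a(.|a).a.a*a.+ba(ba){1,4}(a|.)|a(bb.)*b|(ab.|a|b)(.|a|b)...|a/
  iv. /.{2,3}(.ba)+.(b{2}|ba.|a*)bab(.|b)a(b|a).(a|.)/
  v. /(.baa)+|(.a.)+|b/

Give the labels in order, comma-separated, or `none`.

ii, iii

i → no match — must start with "ba"
ii → match
iii → match
iv → no match
v → no match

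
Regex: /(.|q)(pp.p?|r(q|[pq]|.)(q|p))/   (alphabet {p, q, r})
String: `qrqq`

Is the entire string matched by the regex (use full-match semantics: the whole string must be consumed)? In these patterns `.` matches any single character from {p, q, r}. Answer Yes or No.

Yes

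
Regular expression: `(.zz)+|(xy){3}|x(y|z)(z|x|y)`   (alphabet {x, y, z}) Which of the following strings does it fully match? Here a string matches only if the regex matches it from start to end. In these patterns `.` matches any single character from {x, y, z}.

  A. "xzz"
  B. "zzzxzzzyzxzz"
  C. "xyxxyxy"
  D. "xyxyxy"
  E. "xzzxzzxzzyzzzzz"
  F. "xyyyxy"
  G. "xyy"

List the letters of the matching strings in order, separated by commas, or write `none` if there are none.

A, D, E, G

A → match
B → no match
C → no match
D → match
E → match
F → no match
G → match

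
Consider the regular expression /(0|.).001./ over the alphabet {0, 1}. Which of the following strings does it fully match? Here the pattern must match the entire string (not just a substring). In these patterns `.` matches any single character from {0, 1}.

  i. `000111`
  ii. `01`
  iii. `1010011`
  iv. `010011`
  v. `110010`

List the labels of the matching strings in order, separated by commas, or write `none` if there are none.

iv, v

i. `000111` → no match
ii. `01` → no match
iii. `1010011` → no match
iv. `010011` → match
v. `110010` → match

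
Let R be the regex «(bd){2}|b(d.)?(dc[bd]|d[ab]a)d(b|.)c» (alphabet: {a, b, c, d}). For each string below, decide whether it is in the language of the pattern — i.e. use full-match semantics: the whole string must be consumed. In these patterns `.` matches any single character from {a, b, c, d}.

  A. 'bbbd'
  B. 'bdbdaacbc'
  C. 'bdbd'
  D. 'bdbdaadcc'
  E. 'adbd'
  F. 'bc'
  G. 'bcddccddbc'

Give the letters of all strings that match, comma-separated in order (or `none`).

C, D

A → no match
B → no match
C → match
D → match
E → no match
F → no match
G → no match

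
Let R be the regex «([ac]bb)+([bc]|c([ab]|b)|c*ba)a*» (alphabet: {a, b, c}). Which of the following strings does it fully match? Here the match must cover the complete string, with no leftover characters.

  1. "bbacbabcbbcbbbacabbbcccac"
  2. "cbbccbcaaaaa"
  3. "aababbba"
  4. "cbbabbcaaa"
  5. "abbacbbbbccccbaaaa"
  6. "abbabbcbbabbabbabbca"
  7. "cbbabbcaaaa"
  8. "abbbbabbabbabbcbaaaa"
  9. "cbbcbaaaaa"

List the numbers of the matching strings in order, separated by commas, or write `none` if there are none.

4, 6, 7, 9

1 → no match
2 → no match
3 → no match
4 → match
5 → no match
6 → match
7 → match
8 → no match
9 → match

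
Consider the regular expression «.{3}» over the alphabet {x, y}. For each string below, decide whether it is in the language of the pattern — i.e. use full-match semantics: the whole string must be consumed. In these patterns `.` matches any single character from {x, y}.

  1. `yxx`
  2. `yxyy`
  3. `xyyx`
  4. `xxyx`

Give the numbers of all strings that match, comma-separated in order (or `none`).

1

1. `yxx` → match
2. `yxyy` → no match
3. `xyyx` → no match
4. `xxyx` → no match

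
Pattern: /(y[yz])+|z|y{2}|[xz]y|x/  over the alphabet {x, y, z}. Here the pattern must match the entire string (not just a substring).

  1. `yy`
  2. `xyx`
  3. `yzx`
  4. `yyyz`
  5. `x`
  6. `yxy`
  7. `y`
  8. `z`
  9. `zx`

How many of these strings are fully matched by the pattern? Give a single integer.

4

1 → match
2 → no match
3 → no match
4 → match
5 → match
6 → no match
7 → no match
8 → match
9 → no match
Total matched: 4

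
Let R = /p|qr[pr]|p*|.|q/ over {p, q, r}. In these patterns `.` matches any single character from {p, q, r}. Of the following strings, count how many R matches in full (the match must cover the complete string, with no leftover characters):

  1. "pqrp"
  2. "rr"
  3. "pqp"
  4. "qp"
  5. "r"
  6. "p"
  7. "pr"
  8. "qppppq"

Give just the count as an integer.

1 → no match
2 → no match
3 → no match
4 → no match
5 → match
6 → match
7 → no match
8 → no match
Total matched: 2

2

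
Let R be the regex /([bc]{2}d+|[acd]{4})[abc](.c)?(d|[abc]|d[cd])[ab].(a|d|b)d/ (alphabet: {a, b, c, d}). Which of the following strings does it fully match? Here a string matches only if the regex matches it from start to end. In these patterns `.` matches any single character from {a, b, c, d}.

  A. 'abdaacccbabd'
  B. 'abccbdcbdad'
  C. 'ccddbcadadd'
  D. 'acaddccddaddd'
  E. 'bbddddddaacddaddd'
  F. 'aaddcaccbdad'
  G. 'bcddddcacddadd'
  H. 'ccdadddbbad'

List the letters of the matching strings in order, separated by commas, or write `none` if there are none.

A → no match
B → no match
C → no match
D → no match
E → match
F → match
G → no match
H → no match

E, F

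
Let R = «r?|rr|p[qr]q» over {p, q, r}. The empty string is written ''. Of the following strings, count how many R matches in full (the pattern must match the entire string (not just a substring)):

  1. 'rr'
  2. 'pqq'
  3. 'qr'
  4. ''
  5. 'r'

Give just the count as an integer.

4

1 → match
2 → match
3 → no match
4 → match
5 → match
Total matched: 4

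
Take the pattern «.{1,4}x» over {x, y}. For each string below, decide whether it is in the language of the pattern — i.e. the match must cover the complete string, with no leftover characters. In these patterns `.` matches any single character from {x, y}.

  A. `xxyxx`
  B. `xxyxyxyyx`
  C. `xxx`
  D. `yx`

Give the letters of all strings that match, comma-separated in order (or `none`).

A, C, D

A → match
B → no match
C → match
D → match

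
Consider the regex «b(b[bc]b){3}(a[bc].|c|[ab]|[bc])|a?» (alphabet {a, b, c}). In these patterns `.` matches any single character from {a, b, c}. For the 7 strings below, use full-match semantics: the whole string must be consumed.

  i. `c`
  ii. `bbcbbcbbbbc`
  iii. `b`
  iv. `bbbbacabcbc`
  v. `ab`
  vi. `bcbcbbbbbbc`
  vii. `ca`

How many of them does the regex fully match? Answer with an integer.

1

i → no match
ii → match
iii → no match
iv → no match
v → no match
vi → no match
vii → no match
Total matched: 1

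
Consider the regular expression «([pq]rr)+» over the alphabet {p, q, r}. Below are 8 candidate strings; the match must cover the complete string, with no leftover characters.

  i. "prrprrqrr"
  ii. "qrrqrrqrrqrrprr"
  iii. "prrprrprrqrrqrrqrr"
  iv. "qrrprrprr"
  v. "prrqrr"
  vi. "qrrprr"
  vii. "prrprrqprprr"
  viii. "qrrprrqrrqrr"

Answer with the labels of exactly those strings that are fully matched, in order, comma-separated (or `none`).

i → match
ii → match
iii → match
iv → match
v → match
vi → match
vii → no match
viii → match

i, ii, iii, iv, v, vi, viii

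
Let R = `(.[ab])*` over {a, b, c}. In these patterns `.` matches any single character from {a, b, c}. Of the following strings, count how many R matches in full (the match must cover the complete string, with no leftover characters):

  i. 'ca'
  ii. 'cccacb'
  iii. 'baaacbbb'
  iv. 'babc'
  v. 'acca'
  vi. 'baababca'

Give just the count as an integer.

3

i. 'ca' → match
ii. 'cccacb' → no match
iii. 'baaacbbb' → match
iv. 'babc' → no match
v. 'acca' → no match
vi. 'baababca' → match
Total matched: 3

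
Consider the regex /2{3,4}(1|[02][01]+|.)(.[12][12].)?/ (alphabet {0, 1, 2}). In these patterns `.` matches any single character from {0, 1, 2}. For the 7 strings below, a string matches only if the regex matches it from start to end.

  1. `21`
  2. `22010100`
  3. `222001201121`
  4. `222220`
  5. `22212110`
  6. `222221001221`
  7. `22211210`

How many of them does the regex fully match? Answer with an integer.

1. `21` → no match
2. `22010100` → no match
3. `222001201121` → no match
4. `222220` → match
5. `22212110` → match
6. `222221001221` → match
7. `22211210` → match
Total matched: 4

4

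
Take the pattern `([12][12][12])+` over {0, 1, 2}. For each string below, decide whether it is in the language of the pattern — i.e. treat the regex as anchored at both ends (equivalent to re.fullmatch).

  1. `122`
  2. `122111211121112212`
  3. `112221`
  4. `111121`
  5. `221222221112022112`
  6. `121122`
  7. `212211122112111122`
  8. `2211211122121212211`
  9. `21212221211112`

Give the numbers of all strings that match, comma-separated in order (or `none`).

1, 2, 3, 4, 6, 7

1 → match
2 → match
3 → match
4 → match
5 → no match
6 → match
7 → match
8 → no match
9 → no match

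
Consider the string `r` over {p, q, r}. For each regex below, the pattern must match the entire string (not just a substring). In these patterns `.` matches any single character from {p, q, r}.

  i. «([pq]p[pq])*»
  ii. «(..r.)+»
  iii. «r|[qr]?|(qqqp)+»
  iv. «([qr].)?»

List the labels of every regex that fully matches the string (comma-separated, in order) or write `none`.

i → no match
ii → no match
iii → match
iv → no match

iii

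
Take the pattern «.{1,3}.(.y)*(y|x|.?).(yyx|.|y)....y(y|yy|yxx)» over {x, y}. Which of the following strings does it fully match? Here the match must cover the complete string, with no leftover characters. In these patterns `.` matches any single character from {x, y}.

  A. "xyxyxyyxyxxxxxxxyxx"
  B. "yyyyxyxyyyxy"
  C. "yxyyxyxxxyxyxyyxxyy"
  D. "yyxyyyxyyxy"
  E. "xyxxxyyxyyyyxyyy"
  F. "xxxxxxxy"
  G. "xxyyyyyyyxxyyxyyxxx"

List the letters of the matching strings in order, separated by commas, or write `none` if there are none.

E

A → no match
B. "yyyyxyxyyyxy" → no match
C → no match
D. "yyxyyyxyyxy" → no match
E → match
F. "xxxxxxxy" → no match
G → no match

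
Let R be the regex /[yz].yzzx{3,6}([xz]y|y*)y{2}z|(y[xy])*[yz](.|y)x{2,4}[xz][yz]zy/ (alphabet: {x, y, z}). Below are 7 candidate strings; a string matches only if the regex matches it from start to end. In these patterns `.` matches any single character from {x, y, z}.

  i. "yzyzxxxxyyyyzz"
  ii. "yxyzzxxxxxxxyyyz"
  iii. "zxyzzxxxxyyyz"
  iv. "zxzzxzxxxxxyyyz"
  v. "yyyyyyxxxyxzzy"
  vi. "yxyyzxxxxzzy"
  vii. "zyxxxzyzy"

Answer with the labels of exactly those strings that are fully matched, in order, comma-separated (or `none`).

i → no match
ii → match
iii → match
iv → no match
v → no match
vi → match
vii → match

ii, iii, vi, vii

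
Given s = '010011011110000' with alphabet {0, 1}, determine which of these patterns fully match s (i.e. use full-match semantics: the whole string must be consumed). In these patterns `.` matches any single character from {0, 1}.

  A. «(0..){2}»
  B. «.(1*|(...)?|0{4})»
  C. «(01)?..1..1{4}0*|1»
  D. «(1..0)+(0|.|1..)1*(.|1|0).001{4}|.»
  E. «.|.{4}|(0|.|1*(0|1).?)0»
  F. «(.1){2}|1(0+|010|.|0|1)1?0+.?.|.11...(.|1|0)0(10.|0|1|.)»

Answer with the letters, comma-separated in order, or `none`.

C

A → no match
B → no match
C → match
D → no match
E → no match
F → no match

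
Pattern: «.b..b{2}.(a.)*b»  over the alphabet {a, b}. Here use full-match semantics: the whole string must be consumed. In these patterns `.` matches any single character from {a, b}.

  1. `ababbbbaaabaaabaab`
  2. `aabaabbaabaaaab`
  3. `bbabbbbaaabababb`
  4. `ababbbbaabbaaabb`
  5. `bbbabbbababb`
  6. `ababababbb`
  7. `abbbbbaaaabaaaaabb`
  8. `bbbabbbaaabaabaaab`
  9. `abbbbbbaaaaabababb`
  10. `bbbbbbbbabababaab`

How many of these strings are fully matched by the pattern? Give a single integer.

5

1 → match
2 → no match
3 → match
4 → no match
5 → match
6 → no match
7 → match
8 → no match
9 → match
10 → no match
Total matched: 5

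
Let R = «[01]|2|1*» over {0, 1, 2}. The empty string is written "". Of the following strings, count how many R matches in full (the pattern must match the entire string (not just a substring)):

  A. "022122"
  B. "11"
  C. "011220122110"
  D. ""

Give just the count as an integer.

A → no match
B → match
C → no match
D → match
Total matched: 2

2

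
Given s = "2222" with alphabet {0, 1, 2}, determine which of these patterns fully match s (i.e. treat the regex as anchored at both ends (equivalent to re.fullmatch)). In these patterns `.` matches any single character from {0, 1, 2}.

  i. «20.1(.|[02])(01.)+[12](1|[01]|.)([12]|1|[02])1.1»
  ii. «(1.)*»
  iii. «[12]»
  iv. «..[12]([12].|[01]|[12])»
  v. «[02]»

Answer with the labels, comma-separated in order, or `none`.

iv

i → no match — must start with "20"
ii → no match
iii → no match
iv → match
v → no match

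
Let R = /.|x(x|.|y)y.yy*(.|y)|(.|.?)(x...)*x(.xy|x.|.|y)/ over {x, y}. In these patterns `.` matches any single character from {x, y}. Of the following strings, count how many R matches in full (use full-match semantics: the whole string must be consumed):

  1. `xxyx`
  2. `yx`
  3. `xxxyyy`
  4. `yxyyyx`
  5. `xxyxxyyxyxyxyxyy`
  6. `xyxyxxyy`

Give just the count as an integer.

1 → no match
2 → no match
3 → no match
4 → no match
5 → no match
6 → no match
Total matched: 0

0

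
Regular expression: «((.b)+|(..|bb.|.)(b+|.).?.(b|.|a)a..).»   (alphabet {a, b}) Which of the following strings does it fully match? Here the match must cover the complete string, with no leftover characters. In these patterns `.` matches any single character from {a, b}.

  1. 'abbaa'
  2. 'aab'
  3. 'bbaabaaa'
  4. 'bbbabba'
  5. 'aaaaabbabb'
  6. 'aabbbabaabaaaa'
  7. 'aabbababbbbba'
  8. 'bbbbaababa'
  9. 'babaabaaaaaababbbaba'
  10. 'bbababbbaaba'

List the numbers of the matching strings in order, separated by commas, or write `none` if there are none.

1 → no match
2 → no match
3 → no match
4 → no match
5 → no match
6 → no match
7 → no match
8 → no match
9 → no match
10 → no match

none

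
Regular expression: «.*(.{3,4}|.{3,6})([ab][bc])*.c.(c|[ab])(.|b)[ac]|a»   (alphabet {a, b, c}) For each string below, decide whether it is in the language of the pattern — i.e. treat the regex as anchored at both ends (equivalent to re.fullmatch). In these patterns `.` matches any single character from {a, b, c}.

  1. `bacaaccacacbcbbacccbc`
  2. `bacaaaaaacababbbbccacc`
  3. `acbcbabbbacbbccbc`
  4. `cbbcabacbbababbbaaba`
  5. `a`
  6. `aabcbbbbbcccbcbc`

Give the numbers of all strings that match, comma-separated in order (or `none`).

1 → match
2 → match
3 → no match
4 → no match
5 → match
6 → match

1, 2, 5, 6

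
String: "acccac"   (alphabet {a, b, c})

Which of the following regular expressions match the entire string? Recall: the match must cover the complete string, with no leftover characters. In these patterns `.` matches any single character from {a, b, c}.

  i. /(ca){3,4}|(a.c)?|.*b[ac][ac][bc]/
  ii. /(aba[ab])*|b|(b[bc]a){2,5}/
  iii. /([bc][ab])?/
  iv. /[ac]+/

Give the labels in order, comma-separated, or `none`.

iv

i → no match
ii → no match
iii → no match
iv → match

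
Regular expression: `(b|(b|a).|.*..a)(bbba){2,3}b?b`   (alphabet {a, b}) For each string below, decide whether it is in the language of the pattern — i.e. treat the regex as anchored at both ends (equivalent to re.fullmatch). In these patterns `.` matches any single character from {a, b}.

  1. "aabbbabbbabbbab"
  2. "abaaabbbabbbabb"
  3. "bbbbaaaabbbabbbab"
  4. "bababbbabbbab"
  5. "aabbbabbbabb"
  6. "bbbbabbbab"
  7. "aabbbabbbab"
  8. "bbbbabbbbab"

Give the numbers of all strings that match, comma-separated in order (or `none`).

1, 2, 3, 4, 5, 6, 7

1 → match
2 → match
3 → match
4 → match
5. "aabbbabbbabb" → match
6. "bbbbabbbab" → match
7. "aabbbabbbab" → match
8. "bbbbabbbbab" → no match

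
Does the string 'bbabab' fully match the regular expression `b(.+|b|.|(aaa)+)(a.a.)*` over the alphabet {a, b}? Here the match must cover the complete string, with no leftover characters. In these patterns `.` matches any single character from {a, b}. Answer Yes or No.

Yes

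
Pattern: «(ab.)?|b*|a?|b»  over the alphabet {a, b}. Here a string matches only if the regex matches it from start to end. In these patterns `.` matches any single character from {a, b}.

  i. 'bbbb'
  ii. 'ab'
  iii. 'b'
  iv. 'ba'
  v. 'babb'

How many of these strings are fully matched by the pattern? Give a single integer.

i → match
ii → no match
iii → match
iv → no match
v → no match
Total matched: 2

2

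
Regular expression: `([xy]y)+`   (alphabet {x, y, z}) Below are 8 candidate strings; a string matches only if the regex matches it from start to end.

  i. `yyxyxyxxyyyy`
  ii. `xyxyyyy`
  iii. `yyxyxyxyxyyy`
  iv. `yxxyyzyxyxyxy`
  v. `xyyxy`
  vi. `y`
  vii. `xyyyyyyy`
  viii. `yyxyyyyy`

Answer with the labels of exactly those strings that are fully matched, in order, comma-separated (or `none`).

iii, vii, viii

i → no match
ii → no match
iii → match
iv → no match
v → no match
vi → no match
vii → match
viii → match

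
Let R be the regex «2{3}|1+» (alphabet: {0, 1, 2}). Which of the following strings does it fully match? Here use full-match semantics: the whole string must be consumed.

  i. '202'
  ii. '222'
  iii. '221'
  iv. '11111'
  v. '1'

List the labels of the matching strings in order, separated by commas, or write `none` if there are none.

i → no match
ii → match
iii → no match
iv → match
v → match

ii, iv, v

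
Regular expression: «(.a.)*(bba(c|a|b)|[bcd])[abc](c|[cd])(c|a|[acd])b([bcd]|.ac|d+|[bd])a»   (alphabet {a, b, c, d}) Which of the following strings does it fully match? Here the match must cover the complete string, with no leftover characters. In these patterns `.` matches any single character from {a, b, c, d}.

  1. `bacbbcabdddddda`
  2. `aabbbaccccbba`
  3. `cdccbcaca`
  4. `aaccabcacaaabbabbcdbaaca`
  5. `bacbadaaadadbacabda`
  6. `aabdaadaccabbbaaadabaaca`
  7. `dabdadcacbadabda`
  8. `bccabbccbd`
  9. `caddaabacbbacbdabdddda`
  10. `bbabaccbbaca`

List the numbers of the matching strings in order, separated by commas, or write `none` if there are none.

1 → match
2 → match
3. `cdccbcaca` → no match
4 → match
5 → match
6 → match
7 → match
8. `bccabbccbd` → no match — must end with `a`
9 → match
10. `bbabaccbbaca` → match

1, 2, 4, 5, 6, 7, 9, 10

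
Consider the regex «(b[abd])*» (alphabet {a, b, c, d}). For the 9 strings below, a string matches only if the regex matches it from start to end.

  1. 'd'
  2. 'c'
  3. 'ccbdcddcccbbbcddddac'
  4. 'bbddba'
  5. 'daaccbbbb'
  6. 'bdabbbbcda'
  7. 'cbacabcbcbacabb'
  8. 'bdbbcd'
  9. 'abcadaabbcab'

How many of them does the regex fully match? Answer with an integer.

1 → no match
2 → no match
3 → no match
4 → no match
5 → no match
6 → no match
7 → no match
8 → no match
9 → no match
Total matched: 0

0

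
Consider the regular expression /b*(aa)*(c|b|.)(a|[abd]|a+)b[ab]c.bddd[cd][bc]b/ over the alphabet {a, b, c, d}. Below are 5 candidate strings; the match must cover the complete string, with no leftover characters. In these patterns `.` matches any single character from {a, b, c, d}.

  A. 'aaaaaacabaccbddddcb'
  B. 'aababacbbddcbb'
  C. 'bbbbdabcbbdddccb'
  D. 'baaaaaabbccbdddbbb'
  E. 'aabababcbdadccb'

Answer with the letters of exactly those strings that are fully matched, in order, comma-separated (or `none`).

A

A → match
B → no match
C → no match
D → no match
E → no match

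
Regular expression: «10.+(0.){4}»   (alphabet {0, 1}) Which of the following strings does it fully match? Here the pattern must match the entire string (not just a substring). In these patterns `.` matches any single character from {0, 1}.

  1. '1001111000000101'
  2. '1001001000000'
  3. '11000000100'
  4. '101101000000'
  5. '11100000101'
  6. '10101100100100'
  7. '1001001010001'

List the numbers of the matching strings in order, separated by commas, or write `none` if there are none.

1 → match
2 → match
3 → no match — must start with '10'
4 → match
5 → no match — must start with '10'
6 → no match
7 → match

1, 2, 4, 7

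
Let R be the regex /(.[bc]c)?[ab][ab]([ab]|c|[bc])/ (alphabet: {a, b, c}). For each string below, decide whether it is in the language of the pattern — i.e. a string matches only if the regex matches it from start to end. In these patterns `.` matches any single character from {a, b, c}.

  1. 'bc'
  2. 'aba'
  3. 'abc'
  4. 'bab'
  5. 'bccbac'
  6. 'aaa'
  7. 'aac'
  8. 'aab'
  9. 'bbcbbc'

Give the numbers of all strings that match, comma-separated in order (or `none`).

1 → no match
2 → match
3 → match
4 → match
5 → match
6 → match
7 → match
8 → match
9 → match

2, 3, 4, 5, 6, 7, 8, 9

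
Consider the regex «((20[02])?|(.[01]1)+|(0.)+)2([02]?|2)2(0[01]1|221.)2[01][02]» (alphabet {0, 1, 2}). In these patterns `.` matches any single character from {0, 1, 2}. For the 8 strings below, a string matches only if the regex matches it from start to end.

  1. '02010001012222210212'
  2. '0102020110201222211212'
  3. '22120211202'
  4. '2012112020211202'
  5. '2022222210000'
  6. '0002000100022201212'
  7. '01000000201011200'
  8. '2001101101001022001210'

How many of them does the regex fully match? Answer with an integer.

1

1 → match
2 → no match
3 → no match
4 → no match
5 → no match
6 → no match
7 → no match
8 → no match
Total matched: 1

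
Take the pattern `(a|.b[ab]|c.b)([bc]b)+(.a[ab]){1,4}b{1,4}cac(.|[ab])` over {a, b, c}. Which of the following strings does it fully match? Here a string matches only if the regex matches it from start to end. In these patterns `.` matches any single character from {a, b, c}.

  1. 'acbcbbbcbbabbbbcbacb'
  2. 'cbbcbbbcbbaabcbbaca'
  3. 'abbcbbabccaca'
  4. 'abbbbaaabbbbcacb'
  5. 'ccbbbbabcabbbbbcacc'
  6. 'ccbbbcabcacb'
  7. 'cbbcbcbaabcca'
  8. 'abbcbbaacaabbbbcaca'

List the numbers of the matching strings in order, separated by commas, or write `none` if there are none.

1 → no match
2 → no match
3 → no match
4 → match
5 → match
6 → no match
7 → no match
8 → match

4, 5, 8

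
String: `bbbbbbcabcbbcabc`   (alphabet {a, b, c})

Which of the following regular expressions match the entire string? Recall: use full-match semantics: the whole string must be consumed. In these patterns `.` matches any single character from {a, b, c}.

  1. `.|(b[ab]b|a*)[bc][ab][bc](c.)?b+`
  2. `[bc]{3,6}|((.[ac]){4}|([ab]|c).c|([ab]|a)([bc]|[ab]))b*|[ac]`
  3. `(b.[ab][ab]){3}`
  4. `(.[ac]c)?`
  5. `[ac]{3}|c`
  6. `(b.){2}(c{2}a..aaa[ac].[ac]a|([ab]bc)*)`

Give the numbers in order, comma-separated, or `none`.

6

1 → no match
2 → no match
3 → no match
4 → no match
5 → no match
6 → match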